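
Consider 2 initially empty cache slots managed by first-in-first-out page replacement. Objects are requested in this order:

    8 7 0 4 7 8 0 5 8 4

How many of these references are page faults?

8 -> miss, frames (8)
7 -> miss, frames (8 7)
0 -> miss, evict 8, frames (7 0)
4 -> miss, evict 7, frames (0 4)
7 -> miss, evict 0, frames (4 7)
8 -> miss, evict 4, frames (7 8)
0 -> miss, evict 7, frames (8 0)
5 -> miss, evict 8, frames (0 5)
8 -> miss, evict 0, frames (5 8)
4 -> miss, evict 5, frames (8 4)
Page faults: 10.

10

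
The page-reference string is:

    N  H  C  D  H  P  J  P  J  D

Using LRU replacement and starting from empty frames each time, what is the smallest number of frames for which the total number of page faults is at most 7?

3

f=1: 10 faults
f=2: 8 faults
f=3: 7 faults
f=4: 6 faults
f=5: 6 faults
f=6: 6 faults
Smallest f with faults ≤ 7 is 3.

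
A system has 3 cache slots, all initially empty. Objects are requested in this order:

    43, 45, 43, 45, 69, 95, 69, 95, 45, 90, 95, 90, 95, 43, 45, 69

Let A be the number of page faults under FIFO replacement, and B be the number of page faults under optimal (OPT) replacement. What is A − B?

Under FIFO: F F . . F F . . . F . . . F F F → 8 faults.
Under OPT: F F . . F F . . . F . . . F . F → 7 faults.
A − B = 8 − 7 = 1.

1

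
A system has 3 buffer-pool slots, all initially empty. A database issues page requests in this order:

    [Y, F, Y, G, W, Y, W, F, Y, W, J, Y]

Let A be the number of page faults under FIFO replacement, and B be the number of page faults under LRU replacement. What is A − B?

1

Under FIFO: F F . F F F . F . . F . → 7 faults.
Under LRU: F F . F F . . F . . F . → 6 faults.
A − B = 7 − 6 = 1.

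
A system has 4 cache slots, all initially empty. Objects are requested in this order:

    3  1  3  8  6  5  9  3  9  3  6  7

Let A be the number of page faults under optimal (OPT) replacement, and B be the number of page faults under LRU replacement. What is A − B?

Under OPT: F F . F F F F . . . . F → 7 faults.
Under LRU: F F . F F F F F . . . F → 8 faults.
A − B = 7 − 8 = -1.

-1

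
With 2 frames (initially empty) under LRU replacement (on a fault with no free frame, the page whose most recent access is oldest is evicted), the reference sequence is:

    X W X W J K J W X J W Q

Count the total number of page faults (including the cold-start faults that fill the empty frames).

X → fault, frames (X)
W → fault, frames (X W)
X → hit
W → hit
J → fault, evict X, frames (W J)
K → fault, evict W, frames (J K)
J → hit
W → fault, evict K, frames (J W)
X → fault, evict J, frames (W X)
J → fault, evict W, frames (X J)
W → fault, evict X, frames (J W)
Q → fault, evict J, frames (W Q)
Page faults: 9.

9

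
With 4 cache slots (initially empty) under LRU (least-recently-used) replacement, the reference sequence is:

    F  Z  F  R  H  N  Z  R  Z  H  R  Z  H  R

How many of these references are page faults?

F → fault, frames (F)
Z → fault, frames (F Z)
F → hit
R → fault, frames (Z F R)
H → fault, frames (Z F R H)
N → fault, evict Z, frames (F R H N)
Z → fault, evict F, frames (R H N Z)
R → hit
Z → hit
H → hit
R → hit
Z → hit
H → hit
R → hit
Page faults: 6.

6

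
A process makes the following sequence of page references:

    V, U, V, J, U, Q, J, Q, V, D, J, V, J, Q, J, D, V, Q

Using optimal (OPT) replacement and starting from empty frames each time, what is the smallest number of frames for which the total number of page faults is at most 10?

2

f=1: 18 faults
f=2: 10 faults
f=3: 7 faults
f=4: 5 faults
f=5: 5 faults
Smallest f with faults ≤ 10 is 2.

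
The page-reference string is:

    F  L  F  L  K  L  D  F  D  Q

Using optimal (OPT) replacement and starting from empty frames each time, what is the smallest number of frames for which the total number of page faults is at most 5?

3

f=1: 10 faults
f=2: 6 faults
f=3: 5 faults
f=4: 5 faults
f=5: 5 faults
Smallest f with faults ≤ 5 is 3.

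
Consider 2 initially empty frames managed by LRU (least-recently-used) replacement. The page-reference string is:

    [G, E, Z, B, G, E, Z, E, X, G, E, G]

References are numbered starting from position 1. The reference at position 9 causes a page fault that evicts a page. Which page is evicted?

pos 1: G → miss, frames (G)
pos 2: E → miss, frames (G E)
pos 3: Z → miss, evict G, frames (E Z)
pos 4: B → miss, evict E, frames (Z B)
pos 5: G → miss, evict Z, frames (B G)
pos 6: E → miss, evict B, frames (G E)
pos 7: Z → miss, evict G, frames (E Z)
pos 8: E → hit
pos 9: X → miss, evict Z, frames (E X)
At position 9, page Z is evicted.

Z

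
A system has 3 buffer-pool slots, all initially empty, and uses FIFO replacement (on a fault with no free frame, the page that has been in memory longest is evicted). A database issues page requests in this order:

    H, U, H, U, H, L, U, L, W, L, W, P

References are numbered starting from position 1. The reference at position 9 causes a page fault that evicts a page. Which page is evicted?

H

pos 1: H → fault, frames [H]
pos 2: U → fault, frames [H, U]
pos 3: H → hit
pos 4: U → hit
pos 5: H → hit
pos 6: L → fault, frames [H, U, L]
pos 7: U → hit
pos 8: L → hit
pos 9: W → fault, evict H, frames [U, L, W]
At position 9, page H is evicted.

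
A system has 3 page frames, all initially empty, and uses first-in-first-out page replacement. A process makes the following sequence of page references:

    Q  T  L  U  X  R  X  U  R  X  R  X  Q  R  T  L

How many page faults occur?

Q: miss, frames {Q}
T: miss, frames {Q,T}
L: miss, frames {Q,T,L}
U: miss, evict Q, frames {T,L,U}
X: miss, evict T, frames {L,U,X}
R: miss, evict L, frames {U,X,R}
X: hit
U: hit
R: hit
X: hit
R: hit
X: hit
Q: miss, evict U, frames {X,R,Q}
R: hit
T: miss, evict X, frames {R,Q,T}
L: miss, evict R, frames {Q,T,L}
Page faults: 9.

9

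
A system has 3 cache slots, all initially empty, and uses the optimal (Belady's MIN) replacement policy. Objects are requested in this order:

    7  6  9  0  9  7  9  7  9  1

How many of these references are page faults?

7: miss, frames (7)
6: miss, frames (7 6)
9: miss, frames (7 6 9)
0: miss, evict 6, frames (7 9 0)
9: hit
7: hit
9: hit
7: hit
9: hit
1: miss, evict 0, frames (7 9 1)
Page faults: 5.

5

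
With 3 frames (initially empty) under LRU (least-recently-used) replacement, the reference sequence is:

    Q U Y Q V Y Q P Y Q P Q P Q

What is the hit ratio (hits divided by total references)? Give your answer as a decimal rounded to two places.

0.64

Q → fault, frames (Q)
U → fault, frames (Q U)
Y → fault, frames (Q U Y)
Q → hit
V → fault, evict U, frames (Y Q V)
Y → hit
Q → hit
P → fault, evict V, frames (Y Q P)
Y → hit
Q → hit
P → hit
Q → hit
P → hit
Q → hit
Hits: 9 of 14 references → 9/14 = 0.6429.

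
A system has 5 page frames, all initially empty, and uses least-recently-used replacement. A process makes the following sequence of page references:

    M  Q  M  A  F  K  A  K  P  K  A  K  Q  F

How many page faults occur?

M: fault, frames {M}
Q: fault, frames {M,Q}
M: hit
A: fault, frames {Q,M,A}
F: fault, frames {Q,M,A,F}
K: fault, frames {Q,M,A,F,K}
A: hit
K: hit
P: fault, evict Q, frames {M,F,A,K,P}
K: hit
A: hit
K: hit
Q: fault, evict M, frames {F,P,A,K,Q}
F: hit
Page faults: 7.

7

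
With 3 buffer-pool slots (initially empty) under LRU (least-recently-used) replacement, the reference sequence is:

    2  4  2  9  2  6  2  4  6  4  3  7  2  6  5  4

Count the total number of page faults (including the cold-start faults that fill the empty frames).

2: miss, frames {2}
4: miss, frames {2,4}
2: hit
9: miss, frames {4,2,9}
2: hit
6: miss, evict 4, frames {9,2,6}
2: hit
4: miss, evict 9, frames {6,2,4}
6: hit
4: hit
3: miss, evict 2, frames {6,4,3}
7: miss, evict 6, frames {4,3,7}
2: miss, evict 4, frames {3,7,2}
6: miss, evict 3, frames {7,2,6}
5: miss, evict 7, frames {2,6,5}
4: miss, evict 2, frames {6,5,4}
Page faults: 11.

11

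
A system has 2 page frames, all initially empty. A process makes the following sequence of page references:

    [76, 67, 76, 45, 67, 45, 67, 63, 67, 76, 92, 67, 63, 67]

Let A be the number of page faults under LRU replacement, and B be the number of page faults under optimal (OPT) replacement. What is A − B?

2

Under LRU: F F . F F . . F . F F F F . → 9 faults.
Under OPT: F F . F . . . F . F F . F . → 7 faults.
A − B = 9 − 7 = 2.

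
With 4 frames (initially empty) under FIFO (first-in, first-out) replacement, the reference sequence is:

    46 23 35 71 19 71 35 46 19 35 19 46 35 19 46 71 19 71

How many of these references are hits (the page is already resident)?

46: miss, frames (46)
23: miss, frames (46 23)
35: miss, frames (46 23 35)
71: miss, frames (46 23 35 71)
19: miss, evict 46, frames (23 35 71 19)
71: hit
35: hit
46: miss, evict 23, frames (35 71 19 46)
19: hit
35: hit
19: hit
46: hit
35: hit
19: hit
46: hit
71: hit
19: hit
71: hit
Hits: 12.

12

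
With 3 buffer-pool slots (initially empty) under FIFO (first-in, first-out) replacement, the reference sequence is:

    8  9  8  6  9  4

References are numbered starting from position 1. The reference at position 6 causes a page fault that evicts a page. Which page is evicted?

8

pos 1: 8 → fault, frames [8]
pos 2: 9 → fault, frames [8, 9]
pos 3: 8 → hit
pos 4: 6 → fault, frames [8, 9, 6]
pos 5: 9 → hit
pos 6: 4 → fault, evict 8, frames [9, 6, 4]
At position 6, page 8 is evicted.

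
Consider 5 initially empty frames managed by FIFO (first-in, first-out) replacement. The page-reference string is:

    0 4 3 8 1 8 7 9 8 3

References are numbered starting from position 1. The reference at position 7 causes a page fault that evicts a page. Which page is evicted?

0

pos 1: 0 -> miss, frames {0}
pos 2: 4 -> miss, frames {0,4}
pos 3: 3 -> miss, frames {0,4,3}
pos 4: 8 -> miss, frames {0,4,3,8}
pos 5: 1 -> miss, frames {0,4,3,8,1}
pos 6: 8 -> hit
pos 7: 7 -> miss, evict 0, frames {4,3,8,1,7}
At position 7, page 0 is evicted.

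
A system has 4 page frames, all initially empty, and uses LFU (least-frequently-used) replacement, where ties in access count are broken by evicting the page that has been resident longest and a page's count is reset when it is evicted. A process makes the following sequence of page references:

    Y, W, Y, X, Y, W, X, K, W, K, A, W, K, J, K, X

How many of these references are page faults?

Y → miss, frames [Y]
W → miss, frames [Y, W]
Y → hit
X → miss, frames [Y, W, X]
Y → hit
W → hit
X → hit
K → miss, frames [Y, W, X, K]
W → hit
K → hit
A → miss, evict X, frames [Y, W, K, A]
W → hit
K → hit
J → miss, evict A, frames [Y, W, K, J]
K → hit
X → miss, evict J, frames [Y, W, K, X]
Page faults: 7.

7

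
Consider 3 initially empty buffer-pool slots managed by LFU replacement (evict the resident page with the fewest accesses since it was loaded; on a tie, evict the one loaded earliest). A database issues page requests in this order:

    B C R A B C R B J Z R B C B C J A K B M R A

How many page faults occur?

B: miss, frames [B]
C: miss, frames [B, C]
R: miss, frames [B, C, R]
A: miss, evict B, frames [C, R, A]
B: miss, evict C, frames [R, A, B]
C: miss, evict R, frames [A, B, C]
R: miss, evict A, frames [B, C, R]
B: hit
J: miss, evict C, frames [B, R, J]
Z: miss, evict R, frames [B, J, Z]
R: miss, evict J, frames [B, Z, R]
B: hit
C: miss, evict Z, frames [B, R, C]
B: hit
C: hit
J: miss, evict R, frames [B, C, J]
A: miss, evict J, frames [B, C, A]
K: miss, evict A, frames [B, C, K]
B: hit
M: miss, evict K, frames [B, C, M]
R: miss, evict M, frames [B, C, R]
A: miss, evict R, frames [B, C, A]
Page faults: 17.

17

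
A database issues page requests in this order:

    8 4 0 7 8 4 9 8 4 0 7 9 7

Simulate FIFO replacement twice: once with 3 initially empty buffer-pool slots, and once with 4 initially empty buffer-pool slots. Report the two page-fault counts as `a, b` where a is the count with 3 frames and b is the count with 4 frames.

9, 10

3 frames: F F F F F F F . . F F . . → 9 faults.
4 frames: F F F F . . F F F F F F . → 10 faults.
10 > 9: adding a frame increased faults — Belady's anomaly.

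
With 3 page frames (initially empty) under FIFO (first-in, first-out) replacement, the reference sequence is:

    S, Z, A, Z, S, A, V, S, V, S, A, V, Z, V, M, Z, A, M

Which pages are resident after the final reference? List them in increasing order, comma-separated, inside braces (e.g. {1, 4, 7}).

{A, M, Z}

S -> fault, frames {S}
Z -> fault, frames {S,Z}
A -> fault, frames {S,Z,A}
Z -> hit
S -> hit
A -> hit
V -> fault, evict S, frames {Z,A,V}
S -> fault, evict Z, frames {A,V,S}
V -> hit
S -> hit
A -> hit
V -> hit
Z -> fault, evict A, frames {V,S,Z}
V -> hit
M -> fault, evict V, frames {S,Z,M}
Z -> hit
A -> fault, evict S, frames {Z,M,A}
M -> hit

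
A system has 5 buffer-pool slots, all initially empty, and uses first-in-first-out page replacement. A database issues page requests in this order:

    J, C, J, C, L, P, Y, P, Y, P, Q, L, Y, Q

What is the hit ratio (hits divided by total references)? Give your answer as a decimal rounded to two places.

J -> fault, frames [J]
C -> fault, frames [J, C]
J -> hit
C -> hit
L -> fault, frames [J, C, L]
P -> fault, frames [J, C, L, P]
Y -> fault, frames [J, C, L, P, Y]
P -> hit
Y -> hit
P -> hit
Q -> fault, evict J, frames [C, L, P, Y, Q]
L -> hit
Y -> hit
Q -> hit
Hits: 8 of 14 references → 8/14 = 0.5714.

0.57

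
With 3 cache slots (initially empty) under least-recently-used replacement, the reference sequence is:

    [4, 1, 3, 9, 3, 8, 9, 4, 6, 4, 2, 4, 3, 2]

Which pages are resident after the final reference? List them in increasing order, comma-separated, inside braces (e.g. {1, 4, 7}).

4: miss, frames (4)
1: miss, frames (4 1)
3: miss, frames (4 1 3)
9: miss, evict 4, frames (1 3 9)
3: hit
8: miss, evict 1, frames (9 3 8)
9: hit
4: miss, evict 3, frames (8 9 4)
6: miss, evict 8, frames (9 4 6)
4: hit
2: miss, evict 9, frames (6 4 2)
4: hit
3: miss, evict 6, frames (2 4 3)
2: hit

{2, 3, 4}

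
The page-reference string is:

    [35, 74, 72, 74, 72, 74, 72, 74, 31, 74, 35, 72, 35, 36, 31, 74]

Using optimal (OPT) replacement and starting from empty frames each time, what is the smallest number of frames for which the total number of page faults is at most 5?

f=1: 16 faults
f=2: 9 faults
f=3: 7 faults
f=4: 5 faults
f=5: 5 faults
Smallest f with faults ≤ 5 is 4.

4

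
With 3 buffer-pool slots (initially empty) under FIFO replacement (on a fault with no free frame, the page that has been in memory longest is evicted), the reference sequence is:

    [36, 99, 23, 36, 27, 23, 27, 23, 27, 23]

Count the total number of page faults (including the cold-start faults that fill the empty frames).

4

36: fault, frames {36}
99: fault, frames {36,99}
23: fault, frames {36,99,23}
36: hit
27: fault, evict 36, frames {99,23,27}
23: hit
27: hit
23: hit
27: hit
23: hit
Page faults: 4.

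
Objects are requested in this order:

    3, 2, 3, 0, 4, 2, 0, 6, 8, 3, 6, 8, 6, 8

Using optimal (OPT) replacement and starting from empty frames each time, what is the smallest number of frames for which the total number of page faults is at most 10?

f=1: 14 faults
f=2: 9 faults
f=3: 7 faults
f=4: 6 faults
f=5: 6 faults
f=6: 6 faults
Smallest f with faults ≤ 10 is 2.

2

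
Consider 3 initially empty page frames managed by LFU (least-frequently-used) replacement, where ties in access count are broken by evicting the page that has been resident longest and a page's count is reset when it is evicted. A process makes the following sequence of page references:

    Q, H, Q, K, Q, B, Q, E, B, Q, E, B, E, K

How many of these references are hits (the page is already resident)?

8

Q -> miss, frames {Q}
H -> miss, frames {Q,H}
Q -> hit
K -> miss, frames {Q,H,K}
Q -> hit
B -> miss, evict H, frames {Q,K,B}
Q -> hit
E -> miss, evict K, frames {Q,B,E}
B -> hit
Q -> hit
E -> hit
B -> hit
E -> hit
K -> miss, evict B, frames {Q,E,K}
Hits: 8.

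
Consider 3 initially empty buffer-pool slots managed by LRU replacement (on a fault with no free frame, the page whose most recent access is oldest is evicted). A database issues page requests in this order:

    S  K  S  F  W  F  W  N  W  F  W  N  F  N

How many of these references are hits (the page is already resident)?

S → fault, frames {S}
K → fault, frames {S,K}
S → hit
F → fault, frames {K,S,F}
W → fault, evict K, frames {S,F,W}
F → hit
W → hit
N → fault, evict S, frames {F,W,N}
W → hit
F → hit
W → hit
N → hit
F → hit
N → hit
Hits: 9.

9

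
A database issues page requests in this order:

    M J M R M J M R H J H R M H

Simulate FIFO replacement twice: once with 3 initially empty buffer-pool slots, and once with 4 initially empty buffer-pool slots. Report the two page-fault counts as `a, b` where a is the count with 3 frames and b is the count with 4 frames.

5, 4

3 frames: F F . F . . . . F . . . F . → 5 faults.
4 frames: F F . F . . . . F . . . . . → 4 faults.
4 < 5: adding a frame reduced faults, as is typical.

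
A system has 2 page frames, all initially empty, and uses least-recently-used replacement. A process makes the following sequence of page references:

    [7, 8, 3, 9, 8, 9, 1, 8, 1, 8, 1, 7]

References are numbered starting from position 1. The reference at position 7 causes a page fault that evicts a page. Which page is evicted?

8

pos 1: 7: fault, frames (7)
pos 2: 8: fault, frames (7 8)
pos 3: 3: fault, evict 7, frames (8 3)
pos 4: 9: fault, evict 8, frames (3 9)
pos 5: 8: fault, evict 3, frames (9 8)
pos 6: 9: hit
pos 7: 1: fault, evict 8, frames (9 1)
At position 7, page 8 is evicted.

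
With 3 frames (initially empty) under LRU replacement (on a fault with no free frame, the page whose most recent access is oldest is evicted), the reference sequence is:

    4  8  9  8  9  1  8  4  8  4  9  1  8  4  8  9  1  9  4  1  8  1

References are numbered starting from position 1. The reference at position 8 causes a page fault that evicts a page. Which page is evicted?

9

pos 1: 4: miss, frames (4)
pos 2: 8: miss, frames (4 8)
pos 3: 9: miss, frames (4 8 9)
pos 4: 8: hit
pos 5: 9: hit
pos 6: 1: miss, evict 4, frames (8 9 1)
pos 7: 8: hit
pos 8: 4: miss, evict 9, frames (1 8 4)
At position 8, page 9 is evicted.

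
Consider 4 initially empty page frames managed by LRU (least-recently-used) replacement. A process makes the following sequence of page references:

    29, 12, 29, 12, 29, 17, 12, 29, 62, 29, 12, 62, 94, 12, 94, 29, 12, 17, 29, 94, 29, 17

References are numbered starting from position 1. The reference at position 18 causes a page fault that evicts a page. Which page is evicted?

pos 1: 29: fault, frames (29)
pos 2: 12: fault, frames (29 12)
pos 3: 29: hit
pos 4: 12: hit
pos 5: 29: hit
pos 6: 17: fault, frames (12 29 17)
pos 7: 12: hit
pos 8: 29: hit
pos 9: 62: fault, frames (17 12 29 62)
pos 10: 29: hit
pos 11: 12: hit
pos 12: 62: hit
pos 13: 94: fault, evict 17, frames (29 12 62 94)
pos 14: 12: hit
pos 15: 94: hit
pos 16: 29: hit
pos 17: 12: hit
pos 18: 17: fault, evict 62, frames (94 29 12 17)
At position 18, page 62 is evicted.

62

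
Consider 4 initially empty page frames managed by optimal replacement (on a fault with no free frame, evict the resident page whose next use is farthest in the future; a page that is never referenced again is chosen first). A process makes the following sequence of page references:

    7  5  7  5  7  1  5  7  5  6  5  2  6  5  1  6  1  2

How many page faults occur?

7 → miss, frames {7}
5 → miss, frames {7,5}
7 → hit
5 → hit
7 → hit
1 → miss, frames {7,5,1}
5 → hit
7 → hit
5 → hit
6 → miss, frames {7,5,1,6}
5 → hit
2 → miss, evict 7, frames {5,1,6,2}
6 → hit
5 → hit
1 → hit
6 → hit
1 → hit
2 → hit
Page faults: 5.

5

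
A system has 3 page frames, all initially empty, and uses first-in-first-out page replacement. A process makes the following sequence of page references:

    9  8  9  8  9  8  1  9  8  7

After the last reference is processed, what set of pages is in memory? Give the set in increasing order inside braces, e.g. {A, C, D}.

9 -> fault, frames {9}
8 -> fault, frames {9,8}
9 -> hit
8 -> hit
9 -> hit
8 -> hit
1 -> fault, frames {9,8,1}
9 -> hit
8 -> hit
7 -> fault, evict 9, frames {8,1,7}

{1, 7, 8}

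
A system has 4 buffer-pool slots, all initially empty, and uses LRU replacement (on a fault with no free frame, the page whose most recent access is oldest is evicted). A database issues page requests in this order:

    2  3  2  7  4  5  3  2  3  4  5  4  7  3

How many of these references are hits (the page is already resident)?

2: fault, frames {2}
3: fault, frames {2,3}
2: hit
7: fault, frames {3,2,7}
4: fault, frames {3,2,7,4}
5: fault, evict 3, frames {2,7,4,5}
3: fault, evict 2, frames {7,4,5,3}
2: fault, evict 7, frames {4,5,3,2}
3: hit
4: hit
5: hit
4: hit
7: fault, evict 2, frames {3,5,4,7}
3: hit
Hits: 6.

6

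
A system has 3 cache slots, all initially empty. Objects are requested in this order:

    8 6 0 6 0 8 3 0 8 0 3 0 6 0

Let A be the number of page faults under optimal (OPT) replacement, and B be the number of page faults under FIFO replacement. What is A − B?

-2

Under OPT: F F F . . . F . . . . . F . → 5 faults.
Under FIFO: F F F . . . F . F . . . F F → 7 faults.
A − B = 5 − 7 = -2.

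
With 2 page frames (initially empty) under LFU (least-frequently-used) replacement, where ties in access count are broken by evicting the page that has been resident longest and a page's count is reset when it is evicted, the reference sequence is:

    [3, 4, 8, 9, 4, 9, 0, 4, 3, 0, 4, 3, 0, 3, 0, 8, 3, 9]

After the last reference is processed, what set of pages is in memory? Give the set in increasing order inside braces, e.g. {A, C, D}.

{3, 9}

3 -> fault, frames [3]
4 -> fault, frames [3, 4]
8 -> fault, evict 3, frames [4, 8]
9 -> fault, evict 4, frames [8, 9]
4 -> fault, evict 8, frames [9, 4]
9 -> hit
0 -> fault, evict 4, frames [9, 0]
4 -> fault, evict 0, frames [9, 4]
3 -> fault, evict 4, frames [9, 3]
0 -> fault, evict 3, frames [9, 0]
4 -> fault, evict 0, frames [9, 4]
3 -> fault, evict 4, frames [9, 3]
0 -> fault, evict 3, frames [9, 0]
3 -> fault, evict 0, frames [9, 3]
0 -> fault, evict 3, frames [9, 0]
8 -> fault, evict 0, frames [9, 8]
3 -> fault, evict 8, frames [9, 3]
9 -> hit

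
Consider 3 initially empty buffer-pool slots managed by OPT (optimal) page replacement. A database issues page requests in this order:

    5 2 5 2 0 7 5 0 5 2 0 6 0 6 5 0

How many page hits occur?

10

5 -> fault, frames {5}
2 -> fault, frames {5,2}
5 -> hit
2 -> hit
0 -> fault, frames {5,2,0}
7 -> fault, evict 2, frames {5,0,7}
5 -> hit
0 -> hit
5 -> hit
2 -> fault, evict 7, frames {5,0,2}
0 -> hit
6 -> fault, evict 2, frames {5,0,6}
0 -> hit
6 -> hit
5 -> hit
0 -> hit
Hits: 10.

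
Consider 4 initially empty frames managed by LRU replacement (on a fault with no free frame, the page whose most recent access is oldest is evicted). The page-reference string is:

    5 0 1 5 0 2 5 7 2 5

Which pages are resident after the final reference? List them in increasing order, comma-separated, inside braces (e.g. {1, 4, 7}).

5 → fault, frames (5)
0 → fault, frames (5 0)
1 → fault, frames (5 0 1)
5 → hit
0 → hit
2 → fault, frames (1 5 0 2)
5 → hit
7 → fault, evict 1, frames (0 2 5 7)
2 → hit
5 → hit

{0, 2, 5, 7}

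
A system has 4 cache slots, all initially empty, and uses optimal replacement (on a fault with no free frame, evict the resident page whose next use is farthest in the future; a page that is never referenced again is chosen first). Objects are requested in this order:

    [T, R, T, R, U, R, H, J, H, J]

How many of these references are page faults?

5

T: miss, frames (T)
R: miss, frames (T R)
T: hit
R: hit
U: miss, frames (T R U)
R: hit
H: miss, frames (T R U H)
J: miss, evict U, frames (T R H J)
H: hit
J: hit
Page faults: 5.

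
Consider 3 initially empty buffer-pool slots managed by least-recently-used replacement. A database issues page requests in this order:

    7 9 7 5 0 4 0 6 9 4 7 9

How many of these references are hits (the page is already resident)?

7: fault, frames [7]
9: fault, frames [7, 9]
7: hit
5: fault, frames [9, 7, 5]
0: fault, evict 9, frames [7, 5, 0]
4: fault, evict 7, frames [5, 0, 4]
0: hit
6: fault, evict 5, frames [4, 0, 6]
9: fault, evict 4, frames [0, 6, 9]
4: fault, evict 0, frames [6, 9, 4]
7: fault, evict 6, frames [9, 4, 7]
9: hit
Hits: 3.

3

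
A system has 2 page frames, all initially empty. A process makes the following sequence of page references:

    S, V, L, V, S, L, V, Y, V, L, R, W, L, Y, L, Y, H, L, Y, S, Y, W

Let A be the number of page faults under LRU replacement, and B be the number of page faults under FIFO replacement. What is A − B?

Under LRU: F F F . F F F F . F F F F F . . F F F F . F → 17 faults.
Under FIFO: F F F . F . F F . F F F F F . . F F F F . F → 16 faults.
A − B = 17 − 16 = 1.

1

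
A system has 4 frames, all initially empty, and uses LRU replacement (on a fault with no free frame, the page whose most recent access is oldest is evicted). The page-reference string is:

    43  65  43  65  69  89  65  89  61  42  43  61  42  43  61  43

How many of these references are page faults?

43: fault, frames (43)
65: fault, frames (43 65)
43: hit
65: hit
69: fault, frames (43 65 69)
89: fault, frames (43 65 69 89)
65: hit
89: hit
61: fault, evict 43, frames (69 65 89 61)
42: fault, evict 69, frames (65 89 61 42)
43: fault, evict 65, frames (89 61 42 43)
61: hit
42: hit
43: hit
61: hit
43: hit
Page faults: 7.

7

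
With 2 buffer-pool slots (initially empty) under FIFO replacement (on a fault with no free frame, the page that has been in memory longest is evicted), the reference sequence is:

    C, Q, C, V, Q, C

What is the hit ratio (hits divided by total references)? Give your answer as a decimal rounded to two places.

0.33

C: fault, frames {C}
Q: fault, frames {C,Q}
C: hit
V: fault, evict C, frames {Q,V}
Q: hit
C: fault, evict Q, frames {V,C}
Hits: 2 of 6 references → 2/6 = 0.3333.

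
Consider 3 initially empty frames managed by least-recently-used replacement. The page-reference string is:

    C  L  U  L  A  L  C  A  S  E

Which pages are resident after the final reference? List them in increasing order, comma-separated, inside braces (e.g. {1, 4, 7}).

C → fault, frames {C}
L → fault, frames {C,L}
U → fault, frames {C,L,U}
L → hit
A → fault, evict C, frames {U,L,A}
L → hit
C → fault, evict U, frames {A,L,C}
A → hit
S → fault, evict L, frames {C,A,S}
E → fault, evict C, frames {A,S,E}

{A, E, S}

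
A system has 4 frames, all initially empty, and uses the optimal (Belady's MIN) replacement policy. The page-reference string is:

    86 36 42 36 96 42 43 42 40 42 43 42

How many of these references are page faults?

6

86: fault, frames [86]
36: fault, frames [86, 36]
42: fault, frames [86, 36, 42]
36: hit
96: fault, frames [86, 36, 42, 96]
42: hit
43: fault, evict 96, frames [86, 36, 42, 43]
42: hit
40: fault, evict 36, frames [86, 42, 43, 40]
42: hit
43: hit
42: hit
Page faults: 6.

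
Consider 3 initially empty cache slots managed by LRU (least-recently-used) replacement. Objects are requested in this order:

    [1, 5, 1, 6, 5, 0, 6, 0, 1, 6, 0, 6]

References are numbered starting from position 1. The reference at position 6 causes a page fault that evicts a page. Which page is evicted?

pos 1: 1 → miss, frames [1]
pos 2: 5 → miss, frames [1, 5]
pos 3: 1 → hit
pos 4: 6 → miss, frames [5, 1, 6]
pos 5: 5 → hit
pos 6: 0 → miss, evict 1, frames [6, 5, 0]
At position 6, page 1 is evicted.

1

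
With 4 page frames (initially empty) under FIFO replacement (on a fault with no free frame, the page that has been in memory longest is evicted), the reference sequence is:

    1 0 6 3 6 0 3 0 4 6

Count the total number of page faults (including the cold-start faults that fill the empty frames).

1 → miss, frames [1]
0 → miss, frames [1, 0]
6 → miss, frames [1, 0, 6]
3 → miss, frames [1, 0, 6, 3]
6 → hit
0 → hit
3 → hit
0 → hit
4 → miss, evict 1, frames [0, 6, 3, 4]
6 → hit
Page faults: 5.

5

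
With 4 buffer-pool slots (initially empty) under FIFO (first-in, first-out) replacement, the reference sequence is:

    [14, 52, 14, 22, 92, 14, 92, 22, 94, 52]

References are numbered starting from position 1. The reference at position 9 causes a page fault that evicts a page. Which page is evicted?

14

pos 1: 14 → miss, frames [14]
pos 2: 52 → miss, frames [14, 52]
pos 3: 14 → hit
pos 4: 22 → miss, frames [14, 52, 22]
pos 5: 92 → miss, frames [14, 52, 22, 92]
pos 6: 14 → hit
pos 7: 92 → hit
pos 8: 22 → hit
pos 9: 94 → miss, evict 14, frames [52, 22, 92, 94]
At position 9, page 14 is evicted.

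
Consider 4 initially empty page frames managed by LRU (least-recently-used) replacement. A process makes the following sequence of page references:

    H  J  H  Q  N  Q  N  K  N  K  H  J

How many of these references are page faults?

6

H: miss, frames {H}
J: miss, frames {H,J}
H: hit
Q: miss, frames {J,H,Q}
N: miss, frames {J,H,Q,N}
Q: hit
N: hit
K: miss, evict J, frames {H,Q,N,K}
N: hit
K: hit
H: hit
J: miss, evict Q, frames {N,K,H,J}
Page faults: 6.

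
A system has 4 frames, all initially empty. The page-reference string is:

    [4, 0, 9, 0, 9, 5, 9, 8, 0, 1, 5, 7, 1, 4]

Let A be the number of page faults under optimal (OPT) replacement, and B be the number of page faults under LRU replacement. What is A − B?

Under OPT: F F F . . F . F . F . F . . → 7 faults.
Under LRU: F F F . . F . F . F F F . F → 9 faults.
A − B = 7 − 9 = -2.

-2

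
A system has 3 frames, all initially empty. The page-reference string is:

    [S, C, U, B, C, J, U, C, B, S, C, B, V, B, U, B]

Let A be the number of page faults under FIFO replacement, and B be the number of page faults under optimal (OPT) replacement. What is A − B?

Under FIFO: F F F F . F . F . F . F F . F . → 10 faults.
Under OPT: F F F F . F . . F F . . F . F . → 9 faults.
A − B = 10 − 9 = 1.

1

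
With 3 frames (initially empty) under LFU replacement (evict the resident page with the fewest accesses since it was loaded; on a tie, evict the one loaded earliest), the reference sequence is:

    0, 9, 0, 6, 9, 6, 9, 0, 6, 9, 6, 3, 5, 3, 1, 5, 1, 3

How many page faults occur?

0 -> miss, frames {0}
9 -> miss, frames {0,9}
0 -> hit
6 -> miss, frames {0,9,6}
9 -> hit
6 -> hit
9 -> hit
0 -> hit
6 -> hit
9 -> hit
6 -> hit
3 -> miss, evict 0, frames {9,6,3}
5 -> miss, evict 3, frames {9,6,5}
3 -> miss, evict 5, frames {9,6,3}
1 -> miss, evict 3, frames {9,6,1}
5 -> miss, evict 1, frames {9,6,5}
1 -> miss, evict 5, frames {9,6,1}
3 -> miss, evict 1, frames {9,6,3}
Page faults: 10.

10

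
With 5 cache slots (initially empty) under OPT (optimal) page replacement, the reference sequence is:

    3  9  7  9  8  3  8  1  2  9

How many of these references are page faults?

6

3 -> miss, frames (3)
9 -> miss, frames (3 9)
7 -> miss, frames (3 9 7)
9 -> hit
8 -> miss, frames (3 9 7 8)
3 -> hit
8 -> hit
1 -> miss, frames (3 9 7 8 1)
2 -> miss, evict 1, frames (3 9 7 8 2)
9 -> hit
Page faults: 6.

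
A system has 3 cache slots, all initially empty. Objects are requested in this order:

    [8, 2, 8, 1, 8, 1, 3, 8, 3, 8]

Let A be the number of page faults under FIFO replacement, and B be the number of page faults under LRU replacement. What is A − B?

Under FIFO: F F . F . . F F . . → 5 faults.
Under LRU: F F . F . . F . . . → 4 faults.
A − B = 5 − 4 = 1.

1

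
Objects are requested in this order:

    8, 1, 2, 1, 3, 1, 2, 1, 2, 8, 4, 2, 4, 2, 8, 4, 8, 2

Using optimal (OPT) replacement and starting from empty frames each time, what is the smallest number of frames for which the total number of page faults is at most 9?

2

f=1: 18 faults
f=2: 9 faults
f=3: 6 faults
f=4: 5 faults
f=5: 5 faults
Smallest f with faults ≤ 9 is 2.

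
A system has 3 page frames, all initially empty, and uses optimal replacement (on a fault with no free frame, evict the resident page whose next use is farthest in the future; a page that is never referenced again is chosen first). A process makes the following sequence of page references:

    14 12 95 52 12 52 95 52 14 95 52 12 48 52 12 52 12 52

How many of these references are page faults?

14 -> fault, frames (14)
12 -> fault, frames (14 12)
95 -> fault, frames (14 12 95)
52 -> fault, evict 14, frames (12 95 52)
12 -> hit
52 -> hit
95 -> hit
52 -> hit
14 -> fault, evict 12, frames (95 52 14)
95 -> hit
52 -> hit
12 -> fault, evict 14, frames (95 52 12)
48 -> fault, evict 95, frames (52 12 48)
52 -> hit
12 -> hit
52 -> hit
12 -> hit
52 -> hit
Page faults: 7.

7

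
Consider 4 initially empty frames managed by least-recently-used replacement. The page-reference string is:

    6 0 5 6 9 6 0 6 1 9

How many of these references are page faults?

5

6 -> fault, frames [6]
0 -> fault, frames [6, 0]
5 -> fault, frames [6, 0, 5]
6 -> hit
9 -> fault, frames [0, 5, 6, 9]
6 -> hit
0 -> hit
6 -> hit
1 -> fault, evict 5, frames [9, 0, 6, 1]
9 -> hit
Page faults: 5.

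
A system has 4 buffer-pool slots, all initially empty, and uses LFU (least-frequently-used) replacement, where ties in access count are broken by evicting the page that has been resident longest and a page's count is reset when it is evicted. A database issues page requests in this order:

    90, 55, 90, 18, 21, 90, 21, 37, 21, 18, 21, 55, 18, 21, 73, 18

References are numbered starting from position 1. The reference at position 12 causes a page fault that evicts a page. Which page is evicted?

37

pos 1: 90 -> fault, frames {90}
pos 2: 55 -> fault, frames {90,55}
pos 3: 90 -> hit
pos 4: 18 -> fault, frames {90,55,18}
pos 5: 21 -> fault, frames {90,55,18,21}
pos 6: 90 -> hit
pos 7: 21 -> hit
pos 8: 37 -> fault, evict 55, frames {90,18,21,37}
pos 9: 21 -> hit
pos 10: 18 -> hit
pos 11: 21 -> hit
pos 12: 55 -> fault, evict 37, frames {90,18,21,55}
At position 12, page 37 is evicted.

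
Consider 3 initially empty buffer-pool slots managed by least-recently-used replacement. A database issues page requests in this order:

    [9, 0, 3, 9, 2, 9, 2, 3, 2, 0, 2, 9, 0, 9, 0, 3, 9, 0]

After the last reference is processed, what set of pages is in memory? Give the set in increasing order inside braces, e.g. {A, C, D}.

{0, 3, 9}

9 -> fault, frames [9]
0 -> fault, frames [9, 0]
3 -> fault, frames [9, 0, 3]
9 -> hit
2 -> fault, evict 0, frames [3, 9, 2]
9 -> hit
2 -> hit
3 -> hit
2 -> hit
0 -> fault, evict 9, frames [3, 2, 0]
2 -> hit
9 -> fault, evict 3, frames [0, 2, 9]
0 -> hit
9 -> hit
0 -> hit
3 -> fault, evict 2, frames [9, 0, 3]
9 -> hit
0 -> hit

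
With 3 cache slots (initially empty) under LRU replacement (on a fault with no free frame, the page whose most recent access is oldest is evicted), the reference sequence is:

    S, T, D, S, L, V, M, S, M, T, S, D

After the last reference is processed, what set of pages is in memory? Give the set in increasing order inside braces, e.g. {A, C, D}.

{D, S, T}

S: fault, frames {S}
T: fault, frames {S,T}
D: fault, frames {S,T,D}
S: hit
L: fault, evict T, frames {D,S,L}
V: fault, evict D, frames {S,L,V}
M: fault, evict S, frames {L,V,M}
S: fault, evict L, frames {V,M,S}
M: hit
T: fault, evict V, frames {S,M,T}
S: hit
D: fault, evict M, frames {T,S,D}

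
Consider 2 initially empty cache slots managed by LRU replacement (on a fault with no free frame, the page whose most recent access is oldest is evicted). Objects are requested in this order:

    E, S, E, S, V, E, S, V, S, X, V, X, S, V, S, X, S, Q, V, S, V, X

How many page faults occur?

E -> miss, frames [E]
S -> miss, frames [E, S]
E -> hit
S -> hit
V -> miss, evict E, frames [S, V]
E -> miss, evict S, frames [V, E]
S -> miss, evict V, frames [E, S]
V -> miss, evict E, frames [S, V]
S -> hit
X -> miss, evict V, frames [S, X]
V -> miss, evict S, frames [X, V]
X -> hit
S -> miss, evict V, frames [X, S]
V -> miss, evict X, frames [S, V]
S -> hit
X -> miss, evict V, frames [S, X]
S -> hit
Q -> miss, evict X, frames [S, Q]
V -> miss, evict S, frames [Q, V]
S -> miss, evict Q, frames [V, S]
V -> hit
X -> miss, evict S, frames [V, X]
Page faults: 15.

15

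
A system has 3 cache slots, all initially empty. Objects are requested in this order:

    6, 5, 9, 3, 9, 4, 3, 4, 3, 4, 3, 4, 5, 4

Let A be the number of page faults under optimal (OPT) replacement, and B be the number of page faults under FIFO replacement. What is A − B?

-1

Under OPT: F F F F . F . . . . . . . . → 5 faults.
Under FIFO: F F F F . F . . . . . . F . → 6 faults.
A − B = 5 − 6 = -1.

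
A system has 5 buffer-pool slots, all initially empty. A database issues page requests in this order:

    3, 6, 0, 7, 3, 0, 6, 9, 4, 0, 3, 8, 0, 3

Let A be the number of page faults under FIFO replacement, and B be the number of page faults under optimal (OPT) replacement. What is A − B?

Under FIFO: F F F F . . . F F . F F F . → 9 faults.
Under OPT: F F F F . . . F F . . F . . → 7 faults.
A − B = 9 − 7 = 2.

2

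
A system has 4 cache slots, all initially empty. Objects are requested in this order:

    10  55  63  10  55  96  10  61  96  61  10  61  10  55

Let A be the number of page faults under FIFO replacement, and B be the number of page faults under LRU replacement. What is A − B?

Under FIFO: F F F . . F . F . . F . . F → 7 faults.
Under LRU: F F F . . F . F . . . . . . → 5 faults.
A − B = 7 − 5 = 2.

2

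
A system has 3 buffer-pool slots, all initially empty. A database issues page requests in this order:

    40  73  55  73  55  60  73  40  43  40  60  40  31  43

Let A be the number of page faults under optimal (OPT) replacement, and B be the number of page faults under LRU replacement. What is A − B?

Under OPT: F F F . . F . . F . . . F . → 6 faults.
Under LRU: F F F . . F . F F . F . F F → 9 faults.
A − B = 6 − 9 = -3.

-3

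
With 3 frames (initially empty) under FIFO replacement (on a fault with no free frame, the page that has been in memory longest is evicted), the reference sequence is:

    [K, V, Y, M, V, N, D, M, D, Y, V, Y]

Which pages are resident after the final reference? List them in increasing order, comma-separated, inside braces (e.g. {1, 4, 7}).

{D, V, Y}

K: fault, frames {K}
V: fault, frames {K,V}
Y: fault, frames {K,V,Y}
M: fault, evict K, frames {V,Y,M}
V: hit
N: fault, evict V, frames {Y,M,N}
D: fault, evict Y, frames {M,N,D}
M: hit
D: hit
Y: fault, evict M, frames {N,D,Y}
V: fault, evict N, frames {D,Y,V}
Y: hit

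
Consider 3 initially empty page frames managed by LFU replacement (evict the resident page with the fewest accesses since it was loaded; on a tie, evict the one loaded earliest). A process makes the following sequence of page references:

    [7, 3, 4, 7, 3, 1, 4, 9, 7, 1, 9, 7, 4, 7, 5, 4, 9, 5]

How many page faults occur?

13

7 → fault, frames [7]
3 → fault, frames [7, 3]
4 → fault, frames [7, 3, 4]
7 → hit
3 → hit
1 → fault, evict 4, frames [7, 3, 1]
4 → fault, evict 1, frames [7, 3, 4]
9 → fault, evict 4, frames [7, 3, 9]
7 → hit
1 → fault, evict 9, frames [7, 3, 1]
9 → fault, evict 1, frames [7, 3, 9]
7 → hit
4 → fault, evict 9, frames [7, 3, 4]
7 → hit
5 → fault, evict 4, frames [7, 3, 5]
4 → fault, evict 5, frames [7, 3, 4]
9 → fault, evict 4, frames [7, 3, 9]
5 → fault, evict 9, frames [7, 3, 5]
Page faults: 13.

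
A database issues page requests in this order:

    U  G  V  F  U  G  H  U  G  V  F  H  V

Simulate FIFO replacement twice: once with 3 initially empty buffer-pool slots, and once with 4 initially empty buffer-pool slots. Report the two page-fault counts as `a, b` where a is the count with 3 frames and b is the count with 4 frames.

9, 10

3 frames: F F F F F F F . . F F . . → 9 faults.
4 frames: F F F F . . F F F F F F . → 10 faults.
10 > 9: adding a frame increased faults — Belady's anomaly.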